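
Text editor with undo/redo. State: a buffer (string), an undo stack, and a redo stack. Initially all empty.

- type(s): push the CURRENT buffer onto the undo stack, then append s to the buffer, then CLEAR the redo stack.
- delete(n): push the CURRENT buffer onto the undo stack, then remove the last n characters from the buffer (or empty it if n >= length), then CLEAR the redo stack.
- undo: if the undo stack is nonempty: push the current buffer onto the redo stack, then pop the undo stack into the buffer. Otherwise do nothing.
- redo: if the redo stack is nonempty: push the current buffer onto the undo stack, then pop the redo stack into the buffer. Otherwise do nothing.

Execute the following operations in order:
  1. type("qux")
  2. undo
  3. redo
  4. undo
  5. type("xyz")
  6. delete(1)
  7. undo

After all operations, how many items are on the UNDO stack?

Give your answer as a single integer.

Answer: 1

Derivation:
After op 1 (type): buf='qux' undo_depth=1 redo_depth=0
After op 2 (undo): buf='(empty)' undo_depth=0 redo_depth=1
After op 3 (redo): buf='qux' undo_depth=1 redo_depth=0
After op 4 (undo): buf='(empty)' undo_depth=0 redo_depth=1
After op 5 (type): buf='xyz' undo_depth=1 redo_depth=0
After op 6 (delete): buf='xy' undo_depth=2 redo_depth=0
After op 7 (undo): buf='xyz' undo_depth=1 redo_depth=1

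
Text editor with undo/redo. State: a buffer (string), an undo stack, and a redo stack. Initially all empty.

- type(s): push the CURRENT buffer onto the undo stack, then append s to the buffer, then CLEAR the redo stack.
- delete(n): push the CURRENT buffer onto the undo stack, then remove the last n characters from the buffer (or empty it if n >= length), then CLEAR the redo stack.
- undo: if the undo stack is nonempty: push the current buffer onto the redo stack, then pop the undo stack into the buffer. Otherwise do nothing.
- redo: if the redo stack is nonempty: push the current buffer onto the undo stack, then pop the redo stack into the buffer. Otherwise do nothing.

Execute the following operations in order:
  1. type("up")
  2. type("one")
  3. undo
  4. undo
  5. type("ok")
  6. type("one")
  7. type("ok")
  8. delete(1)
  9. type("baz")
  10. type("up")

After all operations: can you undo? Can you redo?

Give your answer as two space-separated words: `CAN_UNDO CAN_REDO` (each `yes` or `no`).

Answer: yes no

Derivation:
After op 1 (type): buf='up' undo_depth=1 redo_depth=0
After op 2 (type): buf='upone' undo_depth=2 redo_depth=0
After op 3 (undo): buf='up' undo_depth=1 redo_depth=1
After op 4 (undo): buf='(empty)' undo_depth=0 redo_depth=2
After op 5 (type): buf='ok' undo_depth=1 redo_depth=0
After op 6 (type): buf='okone' undo_depth=2 redo_depth=0
After op 7 (type): buf='okoneok' undo_depth=3 redo_depth=0
After op 8 (delete): buf='okoneo' undo_depth=4 redo_depth=0
After op 9 (type): buf='okoneobaz' undo_depth=5 redo_depth=0
After op 10 (type): buf='okoneobazup' undo_depth=6 redo_depth=0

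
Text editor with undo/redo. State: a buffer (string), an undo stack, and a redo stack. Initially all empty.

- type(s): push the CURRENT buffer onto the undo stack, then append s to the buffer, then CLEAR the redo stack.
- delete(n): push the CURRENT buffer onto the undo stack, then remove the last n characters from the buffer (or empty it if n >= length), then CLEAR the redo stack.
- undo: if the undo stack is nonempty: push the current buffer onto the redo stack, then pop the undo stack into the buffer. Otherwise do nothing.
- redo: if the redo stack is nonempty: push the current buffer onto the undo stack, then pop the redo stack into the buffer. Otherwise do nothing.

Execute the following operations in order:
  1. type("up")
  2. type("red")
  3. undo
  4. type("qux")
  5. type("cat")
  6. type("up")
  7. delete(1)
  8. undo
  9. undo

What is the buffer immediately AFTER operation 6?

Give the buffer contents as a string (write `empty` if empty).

Answer: upquxcatup

Derivation:
After op 1 (type): buf='up' undo_depth=1 redo_depth=0
After op 2 (type): buf='upred' undo_depth=2 redo_depth=0
After op 3 (undo): buf='up' undo_depth=1 redo_depth=1
After op 4 (type): buf='upqux' undo_depth=2 redo_depth=0
After op 5 (type): buf='upquxcat' undo_depth=3 redo_depth=0
After op 6 (type): buf='upquxcatup' undo_depth=4 redo_depth=0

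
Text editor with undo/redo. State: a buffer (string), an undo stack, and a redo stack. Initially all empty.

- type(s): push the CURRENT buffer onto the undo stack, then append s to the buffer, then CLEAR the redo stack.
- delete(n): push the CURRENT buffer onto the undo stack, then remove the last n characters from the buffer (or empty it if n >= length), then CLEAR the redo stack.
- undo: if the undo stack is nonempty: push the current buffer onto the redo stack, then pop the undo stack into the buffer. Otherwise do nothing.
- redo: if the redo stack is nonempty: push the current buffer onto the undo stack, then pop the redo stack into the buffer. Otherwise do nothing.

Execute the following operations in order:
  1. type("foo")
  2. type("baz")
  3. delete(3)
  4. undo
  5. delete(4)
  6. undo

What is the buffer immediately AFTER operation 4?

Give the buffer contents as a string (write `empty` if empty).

After op 1 (type): buf='foo' undo_depth=1 redo_depth=0
After op 2 (type): buf='foobaz' undo_depth=2 redo_depth=0
After op 3 (delete): buf='foo' undo_depth=3 redo_depth=0
After op 4 (undo): buf='foobaz' undo_depth=2 redo_depth=1

Answer: foobaz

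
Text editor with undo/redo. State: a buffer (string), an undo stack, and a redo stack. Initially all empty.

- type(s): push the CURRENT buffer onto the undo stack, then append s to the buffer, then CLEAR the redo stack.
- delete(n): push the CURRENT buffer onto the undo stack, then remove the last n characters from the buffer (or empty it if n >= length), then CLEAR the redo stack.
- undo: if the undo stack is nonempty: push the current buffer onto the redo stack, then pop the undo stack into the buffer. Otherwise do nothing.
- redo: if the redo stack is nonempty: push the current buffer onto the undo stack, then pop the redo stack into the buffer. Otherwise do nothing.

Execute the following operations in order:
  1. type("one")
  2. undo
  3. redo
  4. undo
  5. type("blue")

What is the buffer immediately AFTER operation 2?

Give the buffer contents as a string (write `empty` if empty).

Answer: empty

Derivation:
After op 1 (type): buf='one' undo_depth=1 redo_depth=0
After op 2 (undo): buf='(empty)' undo_depth=0 redo_depth=1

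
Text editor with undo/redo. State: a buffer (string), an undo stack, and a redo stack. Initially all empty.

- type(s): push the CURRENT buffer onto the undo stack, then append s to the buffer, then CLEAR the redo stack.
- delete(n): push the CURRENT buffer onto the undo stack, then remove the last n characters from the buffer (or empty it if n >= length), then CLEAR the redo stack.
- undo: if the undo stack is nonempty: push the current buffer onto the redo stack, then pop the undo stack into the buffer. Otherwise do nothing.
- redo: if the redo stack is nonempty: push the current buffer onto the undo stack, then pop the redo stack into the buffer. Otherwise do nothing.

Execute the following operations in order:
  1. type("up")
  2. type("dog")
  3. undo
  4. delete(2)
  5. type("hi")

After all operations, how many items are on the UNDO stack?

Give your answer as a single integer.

Answer: 3

Derivation:
After op 1 (type): buf='up' undo_depth=1 redo_depth=0
After op 2 (type): buf='updog' undo_depth=2 redo_depth=0
After op 3 (undo): buf='up' undo_depth=1 redo_depth=1
After op 4 (delete): buf='(empty)' undo_depth=2 redo_depth=0
After op 5 (type): buf='hi' undo_depth=3 redo_depth=0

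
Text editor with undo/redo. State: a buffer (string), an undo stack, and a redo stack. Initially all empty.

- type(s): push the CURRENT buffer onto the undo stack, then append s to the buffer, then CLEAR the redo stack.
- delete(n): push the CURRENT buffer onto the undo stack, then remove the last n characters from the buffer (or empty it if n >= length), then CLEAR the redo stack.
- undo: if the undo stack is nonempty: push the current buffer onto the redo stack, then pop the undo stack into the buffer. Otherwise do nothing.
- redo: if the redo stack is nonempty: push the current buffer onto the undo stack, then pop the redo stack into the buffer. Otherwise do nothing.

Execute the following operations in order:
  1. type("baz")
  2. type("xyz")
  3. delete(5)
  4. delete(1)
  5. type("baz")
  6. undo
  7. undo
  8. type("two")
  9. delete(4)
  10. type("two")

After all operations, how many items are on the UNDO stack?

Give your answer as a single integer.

After op 1 (type): buf='baz' undo_depth=1 redo_depth=0
After op 2 (type): buf='bazxyz' undo_depth=2 redo_depth=0
After op 3 (delete): buf='b' undo_depth=3 redo_depth=0
After op 4 (delete): buf='(empty)' undo_depth=4 redo_depth=0
After op 5 (type): buf='baz' undo_depth=5 redo_depth=0
After op 6 (undo): buf='(empty)' undo_depth=4 redo_depth=1
After op 7 (undo): buf='b' undo_depth=3 redo_depth=2
After op 8 (type): buf='btwo' undo_depth=4 redo_depth=0
After op 9 (delete): buf='(empty)' undo_depth=5 redo_depth=0
After op 10 (type): buf='two' undo_depth=6 redo_depth=0

Answer: 6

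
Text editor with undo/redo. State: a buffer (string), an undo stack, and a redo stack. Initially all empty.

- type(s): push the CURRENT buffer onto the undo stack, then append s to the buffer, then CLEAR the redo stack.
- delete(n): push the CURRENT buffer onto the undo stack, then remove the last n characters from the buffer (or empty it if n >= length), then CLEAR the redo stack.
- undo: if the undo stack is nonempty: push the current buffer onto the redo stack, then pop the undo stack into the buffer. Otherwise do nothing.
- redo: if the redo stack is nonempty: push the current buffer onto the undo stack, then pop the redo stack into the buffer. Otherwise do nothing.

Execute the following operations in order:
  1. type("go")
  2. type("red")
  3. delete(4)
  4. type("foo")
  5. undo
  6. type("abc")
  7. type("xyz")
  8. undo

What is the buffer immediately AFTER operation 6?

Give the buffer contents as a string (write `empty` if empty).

Answer: gabc

Derivation:
After op 1 (type): buf='go' undo_depth=1 redo_depth=0
After op 2 (type): buf='gored' undo_depth=2 redo_depth=0
After op 3 (delete): buf='g' undo_depth=3 redo_depth=0
After op 4 (type): buf='gfoo' undo_depth=4 redo_depth=0
After op 5 (undo): buf='g' undo_depth=3 redo_depth=1
After op 6 (type): buf='gabc' undo_depth=4 redo_depth=0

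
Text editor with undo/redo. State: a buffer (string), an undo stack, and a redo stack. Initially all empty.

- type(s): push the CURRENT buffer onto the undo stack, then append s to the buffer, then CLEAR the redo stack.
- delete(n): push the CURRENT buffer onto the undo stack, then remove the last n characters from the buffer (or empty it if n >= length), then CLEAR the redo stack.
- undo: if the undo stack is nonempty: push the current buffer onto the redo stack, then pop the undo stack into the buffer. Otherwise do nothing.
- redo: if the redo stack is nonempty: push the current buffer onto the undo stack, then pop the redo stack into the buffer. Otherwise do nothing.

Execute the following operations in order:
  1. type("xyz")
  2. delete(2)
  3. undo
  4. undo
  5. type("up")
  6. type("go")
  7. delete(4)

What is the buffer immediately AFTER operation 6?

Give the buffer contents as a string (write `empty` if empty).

Answer: upgo

Derivation:
After op 1 (type): buf='xyz' undo_depth=1 redo_depth=0
After op 2 (delete): buf='x' undo_depth=2 redo_depth=0
After op 3 (undo): buf='xyz' undo_depth=1 redo_depth=1
After op 4 (undo): buf='(empty)' undo_depth=0 redo_depth=2
After op 5 (type): buf='up' undo_depth=1 redo_depth=0
After op 6 (type): buf='upgo' undo_depth=2 redo_depth=0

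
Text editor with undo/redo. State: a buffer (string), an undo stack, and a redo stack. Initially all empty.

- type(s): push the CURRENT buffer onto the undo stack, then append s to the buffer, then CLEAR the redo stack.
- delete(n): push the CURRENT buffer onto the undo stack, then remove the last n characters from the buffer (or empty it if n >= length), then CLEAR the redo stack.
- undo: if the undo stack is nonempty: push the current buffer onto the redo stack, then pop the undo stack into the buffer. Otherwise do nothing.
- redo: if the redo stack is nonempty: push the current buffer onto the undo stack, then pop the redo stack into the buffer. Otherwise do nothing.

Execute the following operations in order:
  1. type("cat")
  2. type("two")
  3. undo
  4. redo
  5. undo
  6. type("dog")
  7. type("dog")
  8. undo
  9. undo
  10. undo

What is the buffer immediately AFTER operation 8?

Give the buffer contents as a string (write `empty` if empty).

Answer: catdog

Derivation:
After op 1 (type): buf='cat' undo_depth=1 redo_depth=0
After op 2 (type): buf='cattwo' undo_depth=2 redo_depth=0
After op 3 (undo): buf='cat' undo_depth=1 redo_depth=1
After op 4 (redo): buf='cattwo' undo_depth=2 redo_depth=0
After op 5 (undo): buf='cat' undo_depth=1 redo_depth=1
After op 6 (type): buf='catdog' undo_depth=2 redo_depth=0
After op 7 (type): buf='catdogdog' undo_depth=3 redo_depth=0
After op 8 (undo): buf='catdog' undo_depth=2 redo_depth=1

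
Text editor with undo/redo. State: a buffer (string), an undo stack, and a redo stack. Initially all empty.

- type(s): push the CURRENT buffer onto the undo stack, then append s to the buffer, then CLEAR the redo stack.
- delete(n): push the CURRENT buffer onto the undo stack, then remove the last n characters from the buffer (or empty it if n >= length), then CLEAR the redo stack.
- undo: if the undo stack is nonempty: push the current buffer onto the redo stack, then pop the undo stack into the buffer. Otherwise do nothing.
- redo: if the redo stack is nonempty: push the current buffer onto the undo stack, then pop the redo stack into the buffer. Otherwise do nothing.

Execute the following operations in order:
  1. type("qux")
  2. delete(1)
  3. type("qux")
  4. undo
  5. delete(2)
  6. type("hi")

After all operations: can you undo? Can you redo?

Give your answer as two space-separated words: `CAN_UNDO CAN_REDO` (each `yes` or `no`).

After op 1 (type): buf='qux' undo_depth=1 redo_depth=0
After op 2 (delete): buf='qu' undo_depth=2 redo_depth=0
After op 3 (type): buf='ququx' undo_depth=3 redo_depth=0
After op 4 (undo): buf='qu' undo_depth=2 redo_depth=1
After op 5 (delete): buf='(empty)' undo_depth=3 redo_depth=0
After op 6 (type): buf='hi' undo_depth=4 redo_depth=0

Answer: yes no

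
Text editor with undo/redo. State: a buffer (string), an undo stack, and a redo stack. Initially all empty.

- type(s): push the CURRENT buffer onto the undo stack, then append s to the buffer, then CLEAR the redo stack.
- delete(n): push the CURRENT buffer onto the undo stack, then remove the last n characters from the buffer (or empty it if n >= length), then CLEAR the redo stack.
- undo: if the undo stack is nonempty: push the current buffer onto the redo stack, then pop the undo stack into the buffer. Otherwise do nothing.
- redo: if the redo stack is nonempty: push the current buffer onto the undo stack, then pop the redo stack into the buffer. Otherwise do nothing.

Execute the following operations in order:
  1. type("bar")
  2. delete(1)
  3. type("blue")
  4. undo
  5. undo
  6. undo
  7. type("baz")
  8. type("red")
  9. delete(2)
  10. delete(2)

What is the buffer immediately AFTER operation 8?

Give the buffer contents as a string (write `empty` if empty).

After op 1 (type): buf='bar' undo_depth=1 redo_depth=0
After op 2 (delete): buf='ba' undo_depth=2 redo_depth=0
After op 3 (type): buf='bablue' undo_depth=3 redo_depth=0
After op 4 (undo): buf='ba' undo_depth=2 redo_depth=1
After op 5 (undo): buf='bar' undo_depth=1 redo_depth=2
After op 6 (undo): buf='(empty)' undo_depth=0 redo_depth=3
After op 7 (type): buf='baz' undo_depth=1 redo_depth=0
After op 8 (type): buf='bazred' undo_depth=2 redo_depth=0

Answer: bazred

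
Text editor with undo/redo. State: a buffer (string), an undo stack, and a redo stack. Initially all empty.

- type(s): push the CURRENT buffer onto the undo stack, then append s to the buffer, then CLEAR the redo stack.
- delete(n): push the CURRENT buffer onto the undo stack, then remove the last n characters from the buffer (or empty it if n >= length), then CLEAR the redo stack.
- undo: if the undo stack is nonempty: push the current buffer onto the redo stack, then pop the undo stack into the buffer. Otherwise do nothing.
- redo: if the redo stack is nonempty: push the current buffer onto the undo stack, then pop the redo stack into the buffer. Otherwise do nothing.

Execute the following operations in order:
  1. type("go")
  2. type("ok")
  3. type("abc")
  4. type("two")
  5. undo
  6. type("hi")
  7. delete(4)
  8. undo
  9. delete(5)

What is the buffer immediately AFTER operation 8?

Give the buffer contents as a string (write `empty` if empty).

Answer: gookabchi

Derivation:
After op 1 (type): buf='go' undo_depth=1 redo_depth=0
After op 2 (type): buf='gook' undo_depth=2 redo_depth=0
After op 3 (type): buf='gookabc' undo_depth=3 redo_depth=0
After op 4 (type): buf='gookabctwo' undo_depth=4 redo_depth=0
After op 5 (undo): buf='gookabc' undo_depth=3 redo_depth=1
After op 6 (type): buf='gookabchi' undo_depth=4 redo_depth=0
After op 7 (delete): buf='gooka' undo_depth=5 redo_depth=0
After op 8 (undo): buf='gookabchi' undo_depth=4 redo_depth=1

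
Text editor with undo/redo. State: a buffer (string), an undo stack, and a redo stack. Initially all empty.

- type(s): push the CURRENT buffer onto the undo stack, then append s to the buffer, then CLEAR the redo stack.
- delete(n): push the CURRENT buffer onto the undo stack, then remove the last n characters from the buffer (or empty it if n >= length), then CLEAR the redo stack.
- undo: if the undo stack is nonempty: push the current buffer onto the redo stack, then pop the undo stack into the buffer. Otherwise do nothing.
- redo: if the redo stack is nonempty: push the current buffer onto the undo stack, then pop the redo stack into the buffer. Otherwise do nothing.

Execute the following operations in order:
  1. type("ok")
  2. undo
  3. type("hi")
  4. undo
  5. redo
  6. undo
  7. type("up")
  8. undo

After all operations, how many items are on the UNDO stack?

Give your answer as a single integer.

After op 1 (type): buf='ok' undo_depth=1 redo_depth=0
After op 2 (undo): buf='(empty)' undo_depth=0 redo_depth=1
After op 3 (type): buf='hi' undo_depth=1 redo_depth=0
After op 4 (undo): buf='(empty)' undo_depth=0 redo_depth=1
After op 5 (redo): buf='hi' undo_depth=1 redo_depth=0
After op 6 (undo): buf='(empty)' undo_depth=0 redo_depth=1
After op 7 (type): buf='up' undo_depth=1 redo_depth=0
After op 8 (undo): buf='(empty)' undo_depth=0 redo_depth=1

Answer: 0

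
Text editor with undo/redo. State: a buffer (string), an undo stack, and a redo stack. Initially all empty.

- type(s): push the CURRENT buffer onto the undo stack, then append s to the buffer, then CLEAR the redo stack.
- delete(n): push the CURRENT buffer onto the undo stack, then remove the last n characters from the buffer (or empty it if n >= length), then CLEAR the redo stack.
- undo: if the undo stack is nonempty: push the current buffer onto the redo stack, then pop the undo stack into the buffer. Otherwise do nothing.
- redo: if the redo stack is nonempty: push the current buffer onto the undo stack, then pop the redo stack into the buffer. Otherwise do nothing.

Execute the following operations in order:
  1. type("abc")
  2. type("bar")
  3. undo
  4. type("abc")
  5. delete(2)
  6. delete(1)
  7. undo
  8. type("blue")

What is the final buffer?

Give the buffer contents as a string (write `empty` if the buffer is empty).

Answer: abcablue

Derivation:
After op 1 (type): buf='abc' undo_depth=1 redo_depth=0
After op 2 (type): buf='abcbar' undo_depth=2 redo_depth=0
After op 3 (undo): buf='abc' undo_depth=1 redo_depth=1
After op 4 (type): buf='abcabc' undo_depth=2 redo_depth=0
After op 5 (delete): buf='abca' undo_depth=3 redo_depth=0
After op 6 (delete): buf='abc' undo_depth=4 redo_depth=0
After op 7 (undo): buf='abca' undo_depth=3 redo_depth=1
After op 8 (type): buf='abcablue' undo_depth=4 redo_depth=0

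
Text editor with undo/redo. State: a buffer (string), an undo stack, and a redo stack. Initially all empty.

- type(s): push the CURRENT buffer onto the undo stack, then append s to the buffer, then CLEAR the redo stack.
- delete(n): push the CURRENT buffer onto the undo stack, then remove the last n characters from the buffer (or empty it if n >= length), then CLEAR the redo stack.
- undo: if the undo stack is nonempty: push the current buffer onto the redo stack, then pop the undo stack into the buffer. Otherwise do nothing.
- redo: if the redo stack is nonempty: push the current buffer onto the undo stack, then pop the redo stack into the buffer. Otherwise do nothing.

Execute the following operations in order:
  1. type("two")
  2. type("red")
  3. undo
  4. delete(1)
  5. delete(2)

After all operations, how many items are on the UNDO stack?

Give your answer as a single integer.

Answer: 3

Derivation:
After op 1 (type): buf='two' undo_depth=1 redo_depth=0
After op 2 (type): buf='twored' undo_depth=2 redo_depth=0
After op 3 (undo): buf='two' undo_depth=1 redo_depth=1
After op 4 (delete): buf='tw' undo_depth=2 redo_depth=0
After op 5 (delete): buf='(empty)' undo_depth=3 redo_depth=0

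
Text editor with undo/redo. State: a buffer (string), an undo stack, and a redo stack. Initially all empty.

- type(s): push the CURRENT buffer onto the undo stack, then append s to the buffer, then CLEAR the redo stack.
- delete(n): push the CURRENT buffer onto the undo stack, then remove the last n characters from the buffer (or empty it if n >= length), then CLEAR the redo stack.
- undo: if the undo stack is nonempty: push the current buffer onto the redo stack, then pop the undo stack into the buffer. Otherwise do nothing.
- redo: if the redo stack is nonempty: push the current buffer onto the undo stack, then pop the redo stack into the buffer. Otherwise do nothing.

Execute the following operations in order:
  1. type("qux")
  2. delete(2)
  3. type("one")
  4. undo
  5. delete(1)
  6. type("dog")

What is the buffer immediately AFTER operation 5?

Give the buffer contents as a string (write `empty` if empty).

After op 1 (type): buf='qux' undo_depth=1 redo_depth=0
After op 2 (delete): buf='q' undo_depth=2 redo_depth=0
After op 3 (type): buf='qone' undo_depth=3 redo_depth=0
After op 4 (undo): buf='q' undo_depth=2 redo_depth=1
After op 5 (delete): buf='(empty)' undo_depth=3 redo_depth=0

Answer: empty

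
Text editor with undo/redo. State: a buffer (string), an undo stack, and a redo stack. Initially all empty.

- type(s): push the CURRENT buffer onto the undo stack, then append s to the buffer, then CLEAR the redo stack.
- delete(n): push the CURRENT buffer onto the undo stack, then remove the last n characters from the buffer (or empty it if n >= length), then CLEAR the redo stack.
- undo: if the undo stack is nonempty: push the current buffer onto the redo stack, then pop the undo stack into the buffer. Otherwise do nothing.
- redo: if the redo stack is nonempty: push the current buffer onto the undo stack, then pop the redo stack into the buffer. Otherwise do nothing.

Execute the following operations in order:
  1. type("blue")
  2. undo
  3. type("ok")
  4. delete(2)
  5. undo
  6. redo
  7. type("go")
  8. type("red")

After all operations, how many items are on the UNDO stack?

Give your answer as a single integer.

Answer: 4

Derivation:
After op 1 (type): buf='blue' undo_depth=1 redo_depth=0
After op 2 (undo): buf='(empty)' undo_depth=0 redo_depth=1
After op 3 (type): buf='ok' undo_depth=1 redo_depth=0
After op 4 (delete): buf='(empty)' undo_depth=2 redo_depth=0
After op 5 (undo): buf='ok' undo_depth=1 redo_depth=1
After op 6 (redo): buf='(empty)' undo_depth=2 redo_depth=0
After op 7 (type): buf='go' undo_depth=3 redo_depth=0
After op 8 (type): buf='gored' undo_depth=4 redo_depth=0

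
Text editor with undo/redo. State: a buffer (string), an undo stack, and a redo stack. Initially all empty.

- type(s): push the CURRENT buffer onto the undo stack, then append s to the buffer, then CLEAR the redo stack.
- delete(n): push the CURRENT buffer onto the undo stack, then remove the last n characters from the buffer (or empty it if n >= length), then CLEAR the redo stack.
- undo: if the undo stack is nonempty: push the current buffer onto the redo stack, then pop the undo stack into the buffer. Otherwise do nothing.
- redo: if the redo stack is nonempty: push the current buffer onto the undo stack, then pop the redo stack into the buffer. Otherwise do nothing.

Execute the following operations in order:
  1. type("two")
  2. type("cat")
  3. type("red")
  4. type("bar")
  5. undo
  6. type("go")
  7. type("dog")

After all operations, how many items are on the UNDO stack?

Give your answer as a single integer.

After op 1 (type): buf='two' undo_depth=1 redo_depth=0
After op 2 (type): buf='twocat' undo_depth=2 redo_depth=0
After op 3 (type): buf='twocatred' undo_depth=3 redo_depth=0
After op 4 (type): buf='twocatredbar' undo_depth=4 redo_depth=0
After op 5 (undo): buf='twocatred' undo_depth=3 redo_depth=1
After op 6 (type): buf='twocatredgo' undo_depth=4 redo_depth=0
After op 7 (type): buf='twocatredgodog' undo_depth=5 redo_depth=0

Answer: 5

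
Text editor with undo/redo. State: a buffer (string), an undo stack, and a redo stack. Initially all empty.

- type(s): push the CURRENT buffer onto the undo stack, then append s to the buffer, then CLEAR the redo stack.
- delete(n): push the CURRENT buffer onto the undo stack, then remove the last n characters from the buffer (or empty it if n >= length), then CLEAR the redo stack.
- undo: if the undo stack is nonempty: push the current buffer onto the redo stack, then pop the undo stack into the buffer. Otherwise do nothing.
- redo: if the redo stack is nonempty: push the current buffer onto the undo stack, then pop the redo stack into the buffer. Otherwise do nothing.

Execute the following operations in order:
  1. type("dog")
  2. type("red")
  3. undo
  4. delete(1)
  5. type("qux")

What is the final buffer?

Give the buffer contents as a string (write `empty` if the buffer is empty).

After op 1 (type): buf='dog' undo_depth=1 redo_depth=0
After op 2 (type): buf='dogred' undo_depth=2 redo_depth=0
After op 3 (undo): buf='dog' undo_depth=1 redo_depth=1
After op 4 (delete): buf='do' undo_depth=2 redo_depth=0
After op 5 (type): buf='doqux' undo_depth=3 redo_depth=0

Answer: doqux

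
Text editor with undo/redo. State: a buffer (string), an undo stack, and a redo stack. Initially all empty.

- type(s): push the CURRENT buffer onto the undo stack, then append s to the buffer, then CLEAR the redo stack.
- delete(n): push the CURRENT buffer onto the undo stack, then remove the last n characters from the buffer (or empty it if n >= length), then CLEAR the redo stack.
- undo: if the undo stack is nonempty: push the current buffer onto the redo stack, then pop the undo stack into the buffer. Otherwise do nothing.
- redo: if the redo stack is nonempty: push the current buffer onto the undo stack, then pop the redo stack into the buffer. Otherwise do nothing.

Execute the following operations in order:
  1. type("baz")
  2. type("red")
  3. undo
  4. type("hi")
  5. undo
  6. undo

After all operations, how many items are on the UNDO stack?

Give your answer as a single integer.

After op 1 (type): buf='baz' undo_depth=1 redo_depth=0
After op 2 (type): buf='bazred' undo_depth=2 redo_depth=0
After op 3 (undo): buf='baz' undo_depth=1 redo_depth=1
After op 4 (type): buf='bazhi' undo_depth=2 redo_depth=0
After op 5 (undo): buf='baz' undo_depth=1 redo_depth=1
After op 6 (undo): buf='(empty)' undo_depth=0 redo_depth=2

Answer: 0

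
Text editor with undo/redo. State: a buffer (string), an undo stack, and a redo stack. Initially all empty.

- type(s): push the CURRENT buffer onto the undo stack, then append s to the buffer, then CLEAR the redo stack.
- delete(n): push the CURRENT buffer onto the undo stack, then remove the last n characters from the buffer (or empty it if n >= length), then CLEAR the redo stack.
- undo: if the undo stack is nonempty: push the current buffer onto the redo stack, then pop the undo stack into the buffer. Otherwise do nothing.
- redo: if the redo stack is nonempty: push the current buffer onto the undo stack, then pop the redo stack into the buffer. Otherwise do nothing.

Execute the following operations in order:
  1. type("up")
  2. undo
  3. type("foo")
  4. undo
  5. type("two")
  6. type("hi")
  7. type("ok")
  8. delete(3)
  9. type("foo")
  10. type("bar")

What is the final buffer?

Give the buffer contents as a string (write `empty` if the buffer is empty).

Answer: twohfoobar

Derivation:
After op 1 (type): buf='up' undo_depth=1 redo_depth=0
After op 2 (undo): buf='(empty)' undo_depth=0 redo_depth=1
After op 3 (type): buf='foo' undo_depth=1 redo_depth=0
After op 4 (undo): buf='(empty)' undo_depth=0 redo_depth=1
After op 5 (type): buf='two' undo_depth=1 redo_depth=0
After op 6 (type): buf='twohi' undo_depth=2 redo_depth=0
After op 7 (type): buf='twohiok' undo_depth=3 redo_depth=0
After op 8 (delete): buf='twoh' undo_depth=4 redo_depth=0
After op 9 (type): buf='twohfoo' undo_depth=5 redo_depth=0
After op 10 (type): buf='twohfoobar' undo_depth=6 redo_depth=0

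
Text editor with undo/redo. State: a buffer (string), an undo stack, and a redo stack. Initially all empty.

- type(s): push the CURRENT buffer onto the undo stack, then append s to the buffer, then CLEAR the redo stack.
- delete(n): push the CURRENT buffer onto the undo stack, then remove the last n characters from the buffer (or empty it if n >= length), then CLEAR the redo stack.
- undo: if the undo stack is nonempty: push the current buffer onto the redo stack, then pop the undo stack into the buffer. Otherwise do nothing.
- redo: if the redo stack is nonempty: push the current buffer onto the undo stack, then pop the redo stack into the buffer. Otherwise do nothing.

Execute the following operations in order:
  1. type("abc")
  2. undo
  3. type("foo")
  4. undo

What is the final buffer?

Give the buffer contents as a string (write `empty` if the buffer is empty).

After op 1 (type): buf='abc' undo_depth=1 redo_depth=0
After op 2 (undo): buf='(empty)' undo_depth=0 redo_depth=1
After op 3 (type): buf='foo' undo_depth=1 redo_depth=0
After op 4 (undo): buf='(empty)' undo_depth=0 redo_depth=1

Answer: empty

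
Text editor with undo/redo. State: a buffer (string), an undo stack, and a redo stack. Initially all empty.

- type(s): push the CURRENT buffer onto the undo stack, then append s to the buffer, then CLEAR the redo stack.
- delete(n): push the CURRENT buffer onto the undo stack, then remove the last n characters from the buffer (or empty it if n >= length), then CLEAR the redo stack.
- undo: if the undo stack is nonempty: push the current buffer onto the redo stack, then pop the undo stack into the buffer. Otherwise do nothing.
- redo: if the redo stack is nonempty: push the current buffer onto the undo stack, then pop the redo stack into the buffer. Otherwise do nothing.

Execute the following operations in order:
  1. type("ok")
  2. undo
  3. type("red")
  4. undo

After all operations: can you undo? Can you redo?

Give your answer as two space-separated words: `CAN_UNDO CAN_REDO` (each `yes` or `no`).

Answer: no yes

Derivation:
After op 1 (type): buf='ok' undo_depth=1 redo_depth=0
After op 2 (undo): buf='(empty)' undo_depth=0 redo_depth=1
After op 3 (type): buf='red' undo_depth=1 redo_depth=0
After op 4 (undo): buf='(empty)' undo_depth=0 redo_depth=1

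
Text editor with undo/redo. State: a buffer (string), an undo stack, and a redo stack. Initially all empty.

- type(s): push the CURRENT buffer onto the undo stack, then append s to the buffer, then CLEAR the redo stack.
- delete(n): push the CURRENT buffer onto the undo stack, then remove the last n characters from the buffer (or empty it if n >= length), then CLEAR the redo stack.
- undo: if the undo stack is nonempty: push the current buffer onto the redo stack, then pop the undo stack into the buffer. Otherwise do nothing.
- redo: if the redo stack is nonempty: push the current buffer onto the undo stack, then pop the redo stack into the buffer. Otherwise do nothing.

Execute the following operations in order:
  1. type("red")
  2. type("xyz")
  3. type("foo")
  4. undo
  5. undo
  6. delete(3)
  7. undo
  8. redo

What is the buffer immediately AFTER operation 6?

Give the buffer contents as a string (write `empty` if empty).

After op 1 (type): buf='red' undo_depth=1 redo_depth=0
After op 2 (type): buf='redxyz' undo_depth=2 redo_depth=0
After op 3 (type): buf='redxyzfoo' undo_depth=3 redo_depth=0
After op 4 (undo): buf='redxyz' undo_depth=2 redo_depth=1
After op 5 (undo): buf='red' undo_depth=1 redo_depth=2
After op 6 (delete): buf='(empty)' undo_depth=2 redo_depth=0

Answer: empty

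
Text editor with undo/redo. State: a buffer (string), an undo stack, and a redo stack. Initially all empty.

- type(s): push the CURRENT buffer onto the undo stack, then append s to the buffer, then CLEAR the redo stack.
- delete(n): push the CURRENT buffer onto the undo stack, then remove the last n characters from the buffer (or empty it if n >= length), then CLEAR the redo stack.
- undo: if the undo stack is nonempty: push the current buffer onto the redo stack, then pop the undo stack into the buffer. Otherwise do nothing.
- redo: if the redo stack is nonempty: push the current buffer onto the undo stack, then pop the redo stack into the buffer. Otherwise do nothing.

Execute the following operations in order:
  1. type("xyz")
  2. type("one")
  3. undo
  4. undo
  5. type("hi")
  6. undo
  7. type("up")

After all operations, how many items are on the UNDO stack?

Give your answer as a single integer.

Answer: 1

Derivation:
After op 1 (type): buf='xyz' undo_depth=1 redo_depth=0
After op 2 (type): buf='xyzone' undo_depth=2 redo_depth=0
After op 3 (undo): buf='xyz' undo_depth=1 redo_depth=1
After op 4 (undo): buf='(empty)' undo_depth=0 redo_depth=2
After op 5 (type): buf='hi' undo_depth=1 redo_depth=0
After op 6 (undo): buf='(empty)' undo_depth=0 redo_depth=1
After op 7 (type): buf='up' undo_depth=1 redo_depth=0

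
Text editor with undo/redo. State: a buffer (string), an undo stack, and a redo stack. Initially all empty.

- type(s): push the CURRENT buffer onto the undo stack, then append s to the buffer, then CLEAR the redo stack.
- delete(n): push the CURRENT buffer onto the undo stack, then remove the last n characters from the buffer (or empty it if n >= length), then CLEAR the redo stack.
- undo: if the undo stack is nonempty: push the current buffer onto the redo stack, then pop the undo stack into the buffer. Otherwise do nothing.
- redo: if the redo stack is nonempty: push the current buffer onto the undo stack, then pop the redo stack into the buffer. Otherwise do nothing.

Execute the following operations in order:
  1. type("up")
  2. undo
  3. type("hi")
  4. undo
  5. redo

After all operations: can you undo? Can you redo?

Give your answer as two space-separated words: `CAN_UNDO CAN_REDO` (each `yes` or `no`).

After op 1 (type): buf='up' undo_depth=1 redo_depth=0
After op 2 (undo): buf='(empty)' undo_depth=0 redo_depth=1
After op 3 (type): buf='hi' undo_depth=1 redo_depth=0
After op 4 (undo): buf='(empty)' undo_depth=0 redo_depth=1
After op 5 (redo): buf='hi' undo_depth=1 redo_depth=0

Answer: yes no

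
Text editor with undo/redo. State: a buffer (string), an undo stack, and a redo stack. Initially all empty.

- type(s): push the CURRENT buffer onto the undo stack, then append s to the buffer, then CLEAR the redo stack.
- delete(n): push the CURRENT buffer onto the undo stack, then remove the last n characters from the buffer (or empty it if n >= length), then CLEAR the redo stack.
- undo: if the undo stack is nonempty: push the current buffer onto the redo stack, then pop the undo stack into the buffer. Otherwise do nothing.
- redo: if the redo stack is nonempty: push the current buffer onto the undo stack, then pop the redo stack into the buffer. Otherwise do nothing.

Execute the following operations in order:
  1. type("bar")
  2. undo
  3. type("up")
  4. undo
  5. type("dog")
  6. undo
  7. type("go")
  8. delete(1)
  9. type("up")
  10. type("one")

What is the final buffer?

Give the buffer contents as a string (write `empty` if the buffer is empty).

After op 1 (type): buf='bar' undo_depth=1 redo_depth=0
After op 2 (undo): buf='(empty)' undo_depth=0 redo_depth=1
After op 3 (type): buf='up' undo_depth=1 redo_depth=0
After op 4 (undo): buf='(empty)' undo_depth=0 redo_depth=1
After op 5 (type): buf='dog' undo_depth=1 redo_depth=0
After op 6 (undo): buf='(empty)' undo_depth=0 redo_depth=1
After op 7 (type): buf='go' undo_depth=1 redo_depth=0
After op 8 (delete): buf='g' undo_depth=2 redo_depth=0
After op 9 (type): buf='gup' undo_depth=3 redo_depth=0
After op 10 (type): buf='gupone' undo_depth=4 redo_depth=0

Answer: gupone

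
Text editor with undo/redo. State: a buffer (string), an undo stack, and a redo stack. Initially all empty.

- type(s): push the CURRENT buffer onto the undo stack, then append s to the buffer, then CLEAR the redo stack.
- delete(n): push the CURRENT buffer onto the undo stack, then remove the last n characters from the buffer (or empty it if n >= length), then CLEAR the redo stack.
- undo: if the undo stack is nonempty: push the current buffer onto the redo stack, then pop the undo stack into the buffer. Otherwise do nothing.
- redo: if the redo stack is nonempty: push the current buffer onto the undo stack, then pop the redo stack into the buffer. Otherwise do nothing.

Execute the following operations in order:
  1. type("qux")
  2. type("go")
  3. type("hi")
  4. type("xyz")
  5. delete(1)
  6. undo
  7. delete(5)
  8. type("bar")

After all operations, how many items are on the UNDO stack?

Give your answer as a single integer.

Answer: 6

Derivation:
After op 1 (type): buf='qux' undo_depth=1 redo_depth=0
After op 2 (type): buf='quxgo' undo_depth=2 redo_depth=0
After op 3 (type): buf='quxgohi' undo_depth=3 redo_depth=0
After op 4 (type): buf='quxgohixyz' undo_depth=4 redo_depth=0
After op 5 (delete): buf='quxgohixy' undo_depth=5 redo_depth=0
After op 6 (undo): buf='quxgohixyz' undo_depth=4 redo_depth=1
After op 7 (delete): buf='quxgo' undo_depth=5 redo_depth=0
After op 8 (type): buf='quxgobar' undo_depth=6 redo_depth=0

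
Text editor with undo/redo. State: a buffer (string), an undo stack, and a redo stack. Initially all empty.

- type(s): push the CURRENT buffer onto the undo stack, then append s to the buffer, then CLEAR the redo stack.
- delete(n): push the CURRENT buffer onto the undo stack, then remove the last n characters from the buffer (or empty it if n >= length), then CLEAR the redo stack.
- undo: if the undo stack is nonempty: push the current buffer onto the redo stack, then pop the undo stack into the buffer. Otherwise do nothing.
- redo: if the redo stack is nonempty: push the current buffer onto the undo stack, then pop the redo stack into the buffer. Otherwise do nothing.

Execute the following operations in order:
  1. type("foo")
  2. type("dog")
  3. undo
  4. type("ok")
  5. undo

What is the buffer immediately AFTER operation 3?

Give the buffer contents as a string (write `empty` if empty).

Answer: foo

Derivation:
After op 1 (type): buf='foo' undo_depth=1 redo_depth=0
After op 2 (type): buf='foodog' undo_depth=2 redo_depth=0
After op 3 (undo): buf='foo' undo_depth=1 redo_depth=1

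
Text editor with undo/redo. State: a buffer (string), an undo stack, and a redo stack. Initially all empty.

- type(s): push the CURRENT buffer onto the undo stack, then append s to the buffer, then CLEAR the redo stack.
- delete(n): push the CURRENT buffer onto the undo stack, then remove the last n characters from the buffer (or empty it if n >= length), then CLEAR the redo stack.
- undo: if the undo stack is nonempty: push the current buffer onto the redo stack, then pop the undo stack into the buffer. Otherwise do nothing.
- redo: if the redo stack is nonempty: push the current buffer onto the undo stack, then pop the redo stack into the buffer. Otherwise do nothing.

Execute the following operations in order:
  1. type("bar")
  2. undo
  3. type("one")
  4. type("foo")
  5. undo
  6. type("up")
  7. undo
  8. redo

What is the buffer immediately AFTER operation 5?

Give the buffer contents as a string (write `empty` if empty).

Answer: one

Derivation:
After op 1 (type): buf='bar' undo_depth=1 redo_depth=0
After op 2 (undo): buf='(empty)' undo_depth=0 redo_depth=1
After op 3 (type): buf='one' undo_depth=1 redo_depth=0
After op 4 (type): buf='onefoo' undo_depth=2 redo_depth=0
After op 5 (undo): buf='one' undo_depth=1 redo_depth=1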